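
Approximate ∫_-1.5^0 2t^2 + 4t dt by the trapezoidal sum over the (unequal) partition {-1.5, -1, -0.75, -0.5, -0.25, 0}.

-2.1875

Subinterval widths: 0.5, 0.25, 0.25, 0.25, 0.25.
f(-1.5) = -1.5, f(-1) = -2, f(-0.75) = -1.875, f(-0.5) = -1.5, f(-0.25) = -0.875, f(0) = 0.
On each subinterval the trapezoid contributes (Δt_i/2)·[f(t_{i-1}) + f(t_i)].
Sum = -2.1875.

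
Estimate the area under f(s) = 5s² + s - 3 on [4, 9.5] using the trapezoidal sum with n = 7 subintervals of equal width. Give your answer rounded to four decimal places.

Δs = (9.5 − 4)/7 = 11/14.
f(4) = 81, f(67/14) = 22795/196, f(39/7) = 7731/49, f(89/14) = 40263/196, f(50/7) = 12703/49, f(111/14) = 62571/196, f(61/7) = 18885/49, f(9.5) = 457.75.
T_7 = (Δs/2)·[f(s_0) + 2f(s_1) + ... + 2f(s_{6}) + f(s_7)].
Sum ≈ 1345.7462.

1345.7462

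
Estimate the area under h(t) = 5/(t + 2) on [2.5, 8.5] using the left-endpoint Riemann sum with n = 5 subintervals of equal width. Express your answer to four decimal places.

4.6414

Δt = (8.5 − 2.5)/5 = 1.2.
Left endpoints: 2.5, 3.7, 4.9, 6.1, 7.3.
h(2.5) = 10/9, h(3.7) = 50/57, h(4.9) = 50/69, h(6.1) = 50/81, h(7.3) = 50/93.
Sum = Δt · [h(2.5) + h(3.7) + h(4.9) + h(6.1) + h(7.3)].
Sum ≈ 4.6414.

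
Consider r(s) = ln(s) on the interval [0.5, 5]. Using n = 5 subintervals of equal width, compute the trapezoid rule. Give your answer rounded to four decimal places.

Δs = (5 − 0.5)/5 = 0.9.
r(0.5) ≈ -0.6931, r(1.4) ≈ 0.3365, r(2.3) ≈ 0.8329, r(3.2) ≈ 1.1632, r(4.1) ≈ 1.4110, r(5) ≈ 1.6094.
T_5 = (Δs/2)·[r(s_0) + 2r(s_1) + ... + 2r(s_{4}) + r(s_5)].
Sum ≈ 3.7815.

3.7815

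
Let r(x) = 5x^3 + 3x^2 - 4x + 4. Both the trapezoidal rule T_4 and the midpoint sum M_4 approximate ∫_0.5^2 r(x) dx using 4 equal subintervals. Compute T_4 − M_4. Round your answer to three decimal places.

1.147

T_4 ≈ 27.06152.
M_4 ≈ 25.91455.
T_4 − M_4 ≈ 1.147.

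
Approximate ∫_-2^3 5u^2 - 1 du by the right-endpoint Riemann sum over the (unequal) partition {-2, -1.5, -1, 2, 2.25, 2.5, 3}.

99.765625

Subinterval widths: 0.5, 0.5, 3, 0.25, 0.25, 0.5.
Right endpoints: -1.5, -1, 2, 2.25, 2.5, 3.
f(-1.5) = 10.25, f(-1) = 4, f(2) = 19, f(2.25) = 24.3125, f(2.5) = 30.25, f(3) = 44.
Sum = Σ Δu_i · f(u_i).
Sum = 99.765625.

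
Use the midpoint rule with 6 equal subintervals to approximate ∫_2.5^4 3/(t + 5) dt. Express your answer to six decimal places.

0.546922

Δt = (4 − 2.5)/6 = 0.25.
Midpoints: 2.625, 2.875, 3.125, 3.375, 3.625, 3.875.
f(2.625) = 24/61, f(2.875) = 8/21, f(3.125) = 24/65, f(3.375) = 24/67, f(3.625) = 8/23, f(3.875) = 24/71.
Sum = Δt · [f(2.625) + f(2.875) + f(3.125) + ...].
Sum ≈ 0.546922.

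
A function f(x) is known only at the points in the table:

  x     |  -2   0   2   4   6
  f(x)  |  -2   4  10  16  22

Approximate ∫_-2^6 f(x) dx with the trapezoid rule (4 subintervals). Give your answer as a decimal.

80

Δx = 2.
T_4 = (2/2)·[(-2) + 2·4 + 2·10 + 2·16 + 22] = 80.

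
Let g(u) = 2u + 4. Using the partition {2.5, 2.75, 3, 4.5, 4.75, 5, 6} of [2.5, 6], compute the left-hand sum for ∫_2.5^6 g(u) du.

Subinterval widths: 0.25, 0.25, 1.5, 0.25, 0.25, 1.
Left endpoints: 2.5, 2.75, 3, 4.5, 4.75, 5.
g(2.5) = 9, g(2.75) = 9.5, g(3) = 10, g(4.5) = 13, g(4.75) = 13.5, g(5) = 14.
Sum = Σ Δu_i · g(u_i).
Sum = 40.25.

40.25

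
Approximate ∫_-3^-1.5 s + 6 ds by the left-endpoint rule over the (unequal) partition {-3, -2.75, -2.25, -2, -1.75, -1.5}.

Subinterval widths: 0.25, 0.5, 0.25, 0.25, 0.25.
Left endpoints: -3, -2.75, -2.25, -2, -1.75.
f(-3) = 3, f(-2.75) = 3.25, f(-2.25) = 3.75, f(-2) = 4, f(-1.75) = 4.25.
Sum = Σ Δs_i · f(s_i).
Sum = 5.375.

5.375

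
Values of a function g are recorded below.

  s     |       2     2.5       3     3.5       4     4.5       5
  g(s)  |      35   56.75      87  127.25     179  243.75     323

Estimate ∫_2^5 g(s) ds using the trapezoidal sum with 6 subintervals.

Δs = 0.5.
T_6 = (0.5/2)·[35 + 2·56.75 + 2·87 + 2·127.25 + 2·179 + 2·243.75 + 323] = 436.375.

436.375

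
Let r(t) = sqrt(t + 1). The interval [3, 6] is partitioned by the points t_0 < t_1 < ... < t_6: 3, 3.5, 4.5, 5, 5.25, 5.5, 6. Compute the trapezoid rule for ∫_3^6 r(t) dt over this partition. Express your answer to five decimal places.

Subinterval widths: 0.5, 1, 0.5, 0.25, 0.25, 0.5.
r(3) ≈ 2.00000, r(3.5) ≈ 2.12132, r(4.5) ≈ 2.34521, r(5) ≈ 2.44949, r(5.25) ≈ 2.50000, r(5.5) ≈ 2.54951, r(6) ≈ 2.64575.
On each subinterval the trapezoid contributes (Δt_i/2)·[r(t_{i-1}) + r(t_i)].
Sum ≈ 7.01096.

7.01096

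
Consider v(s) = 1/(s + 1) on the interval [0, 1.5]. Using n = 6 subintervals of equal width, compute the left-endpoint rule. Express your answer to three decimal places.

0.996

Δs = (1.5 − 0)/6 = 0.25.
Left endpoints: 0, 0.25, 0.5, 0.75, 1, 1.25.
v(0) = 1, v(0.25) = 0.8, v(0.5) = 2/3, v(0.75) = 4/7, v(1) = 0.5, v(1.25) = 4/9.
Sum = Δs · [v(0) + v(0.25) + v(0.5) + ...].
Sum ≈ 0.996.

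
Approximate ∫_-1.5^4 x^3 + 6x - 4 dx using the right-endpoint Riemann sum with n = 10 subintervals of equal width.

110.62734375

Δx = (4 − (-1.5))/10 = 0.55.
Right endpoints: -0.95, -0.4, 0.15, 0.7, 1.25, 1.8, 2.35, 2.9, 3.45, 4.
f(-0.95) = -10.557375, f(-0.4) = -6.464, f(0.15) = -3.096625, f(0.7) = 0.543, f(1.25) = 5.453125, f(1.8) = 12.632, f(2.35) = 23.077875, f(2.9) = 37.789, f(3.45) = 57.763625, f(4) = 84.
Sum = Δx · [f(-0.95) + f(-0.4) + f(0.15) + ...].
Sum = 110.62734375.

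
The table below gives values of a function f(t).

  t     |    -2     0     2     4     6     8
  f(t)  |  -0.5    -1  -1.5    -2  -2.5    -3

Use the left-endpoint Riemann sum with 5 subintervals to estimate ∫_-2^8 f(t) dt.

-15

Δt = 2.
Sum = 2·[(-0.5) + (-1) + (-1.5) + (-2) + (-2.5)] = -15.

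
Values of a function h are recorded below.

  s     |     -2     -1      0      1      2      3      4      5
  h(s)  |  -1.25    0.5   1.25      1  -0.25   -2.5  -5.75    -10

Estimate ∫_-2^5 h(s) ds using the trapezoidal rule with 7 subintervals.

Δs = 1.
T_7 = (1/2)·[(-1.25) + 2·0.5 + 2·1.25 + 2·1 + 2·(-0.25) + 2·(-2.5) + 2·(-5.75) + (-10)] = -11.375.

-11.375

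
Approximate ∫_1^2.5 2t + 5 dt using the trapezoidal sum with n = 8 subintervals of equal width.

12.75

Δt = (2.5 − 1)/8 = 0.1875.
f(1) = 7, f(1.1875) = 7.375, f(1.375) = 7.75, f(1.5625) = 8.125, f(1.75) = 8.5, f(1.9375) = 8.875, f(2.125) = 9.25, f(2.3125) = 9.625, f(2.5) = 10.
T_8 = (Δt/2)·[f(t_0) + 2f(t_1) + ... + 2f(t_{7}) + f(t_8)].
Sum = 12.75.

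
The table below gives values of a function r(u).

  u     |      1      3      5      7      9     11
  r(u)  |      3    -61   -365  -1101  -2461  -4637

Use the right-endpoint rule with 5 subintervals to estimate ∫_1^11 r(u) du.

-17250

Δu = 2.
Sum = 2·[(-61) + (-365) + (-1101) + (-2461) + (-4637)] = -17250.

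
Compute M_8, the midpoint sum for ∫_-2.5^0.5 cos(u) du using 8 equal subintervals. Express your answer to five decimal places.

Δu = (0.5 − (-2.5))/8 = 0.375.
Midpoints: -2.3125, -1.9375, -1.5625, -1.1875, -0.8125, -0.4375, -0.0625, 0.3125.
f(-2.3125) ≈ -0.67555, f(-1.9375) ≈ -0.35854, f(-1.5625) ≈ 0.00830, f(-1.1875) ≈ 0.37398, f(-0.8125) ≈ 0.68769, f(-0.4375) ≈ 0.90581, f(-0.0625) ≈ 0.99805, f(0.3125) ≈ 0.95157.
Sum = Δu · [f(-2.3125) + f(-1.9375) + f(-1.5625) + ...].
Sum ≈ 1.08424.

1.08424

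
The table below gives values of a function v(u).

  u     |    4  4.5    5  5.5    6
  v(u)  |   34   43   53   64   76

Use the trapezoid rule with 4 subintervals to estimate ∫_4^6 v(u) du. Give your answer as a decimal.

107.5

Δu = 0.5.
T_4 = (0.5/2)·[34 + 2·43 + 2·53 + 2·64 + 76] = 107.5.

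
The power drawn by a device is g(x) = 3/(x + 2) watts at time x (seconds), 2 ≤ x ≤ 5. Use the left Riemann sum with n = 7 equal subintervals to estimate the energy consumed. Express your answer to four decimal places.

Δx = (5 − 2)/7 = 3/7.
Left endpoints: 2, 17/7, 20/7, 23/7, 26/7, 29/7, 32/7.
g(2) = 0.75, g(17/7) = 21/31, g(20/7) = 21/34, g(23/7) = 21/37, g(26/7) = 0.525, g(29/7) = 21/43, g(32/7) = 21/46.
Sum = Δx · [g(2) + g(17/7) + g(20/7) + ...].
Sum ≈ 1.7497.

1.7497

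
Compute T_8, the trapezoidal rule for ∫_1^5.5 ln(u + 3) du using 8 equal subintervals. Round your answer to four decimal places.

8.1419

Δu = (5.5 − 1)/8 = 0.5625.
f(1) ≈ 1.3863, f(1.5625) ≈ 1.5179, f(2.125) ≈ 1.6341, f(2.6875) ≈ 1.7383, f(3.25) ≈ 1.8326, f(3.8125) ≈ 1.9188, f(4.375) ≈ 1.9981, f(4.9375) ≈ 2.0716, f(5.5) ≈ 2.1401.
T_8 = (Δu/2)·[f(u_0) + 2f(u_1) + ... + 2f(u_{7}) + f(u_8)].
Sum ≈ 8.1419.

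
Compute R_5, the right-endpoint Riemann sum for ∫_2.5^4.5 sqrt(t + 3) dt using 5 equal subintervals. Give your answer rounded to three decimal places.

Δt = (4.5 − 2.5)/5 = 0.4.
Right endpoints: 2.9, 3.3, 3.7, 4.1, 4.5.
f(2.9) ≈ 2.429, f(3.3) ≈ 2.510, f(3.7) ≈ 2.588, f(4.1) ≈ 2.665, f(4.5) ≈ 2.739.
Sum = Δt · [f(2.9) + f(3.3) + f(3.7) + f(4.1) + f(4.5)].
Sum ≈ 5.172.

5.172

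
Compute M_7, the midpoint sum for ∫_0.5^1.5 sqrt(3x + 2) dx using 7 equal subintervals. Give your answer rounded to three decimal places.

2.228

Δx = (1.5 − 0.5)/7 = 1/7.
Midpoints: 4/7, 5/7, 6/7, 1, 8/7, 9/7, 10/7.
f(4/7) ≈ 1.927, f(5/7) ≈ 2.035, f(6/7) ≈ 2.138, f(1) ≈ 2.236, f(8/7) ≈ 2.330, f(9/7) ≈ 2.420, f(10/7) ≈ 2.507.
Sum = Δx · [f(4/7) + f(5/7) + f(6/7) + ...].
Sum ≈ 2.228.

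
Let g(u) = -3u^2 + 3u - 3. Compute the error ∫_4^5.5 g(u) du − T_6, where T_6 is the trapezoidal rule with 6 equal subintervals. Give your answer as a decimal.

0.046875

Exact integral: ∫_4^5.5 g(u) du = -85.5.
T_6 = -85.546875.
Error = -85.5 − (-85.546875) = 0.046875.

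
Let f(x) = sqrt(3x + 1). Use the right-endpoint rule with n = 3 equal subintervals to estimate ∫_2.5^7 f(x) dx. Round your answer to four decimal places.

Δx = (7 − 2.5)/3 = 1.5.
Right endpoints: 4, 5.5, 7.
f(4) ≈ 3.6056, f(5.5) ≈ 4.1833, f(7) ≈ 4.6904.
Sum = Δx · [f(4) + f(5.5) + f(7)].
Sum ≈ 18.7189.

18.7189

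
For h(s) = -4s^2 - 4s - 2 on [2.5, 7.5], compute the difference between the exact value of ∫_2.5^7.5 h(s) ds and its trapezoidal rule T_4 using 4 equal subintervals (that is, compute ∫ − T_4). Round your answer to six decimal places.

Exact integral: ∫_2.5^7.5 h(s) ds ≈ -651.66666667.
T_4 = -656.875.
Error ≈ -651.66666667 − (-656.875) ≈ 5.208333.

5.208333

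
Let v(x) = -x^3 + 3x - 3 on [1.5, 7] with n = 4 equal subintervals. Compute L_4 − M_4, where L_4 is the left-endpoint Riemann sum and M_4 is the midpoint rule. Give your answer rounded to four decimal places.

L_4 ≈ -345.307617.
M_4 ≈ -534.311035.
L_4 − M_4 ≈ 189.0034.

189.0034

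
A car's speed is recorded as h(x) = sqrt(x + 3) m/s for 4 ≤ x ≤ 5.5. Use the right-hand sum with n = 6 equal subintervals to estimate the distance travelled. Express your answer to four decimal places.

4.2078

Δx = (5.5 − 4)/6 = 0.25.
Right endpoints: 4.25, 4.5, 4.75, 5, 5.25, 5.5.
h(4.25) ≈ 2.6926, h(4.5) ≈ 2.7386, h(4.75) ≈ 2.7839, h(5) ≈ 2.8284, h(5.25) ≈ 2.8723, h(5.5) ≈ 2.9155.
Sum = Δx · [h(4.25) + h(4.5) + h(4.75) + ...].
Sum ≈ 4.2078.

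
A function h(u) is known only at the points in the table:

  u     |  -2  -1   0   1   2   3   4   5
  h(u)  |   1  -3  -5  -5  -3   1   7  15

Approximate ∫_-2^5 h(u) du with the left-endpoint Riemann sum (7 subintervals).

-7

Δu = 1.
Sum = 1·[1 + (-3) + (-5) + (-5) + (-3) + 1 + 7] = -7.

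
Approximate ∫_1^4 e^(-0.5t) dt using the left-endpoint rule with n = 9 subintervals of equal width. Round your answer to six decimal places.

1.023104

Δt = (4 − 1)/9 = 1/3.
Left endpoints: 1, 4/3, 5/3, 2, 7/3, 8/3, 3, 10/3, 11/3.
f(1) ≈ 0.606531, f(4/3) ≈ 0.513417, f(5/3) ≈ 0.434598, f(2) ≈ 0.367879, f(7/3) ≈ 0.311403, f(8/3) ≈ 0.263597, f(3) ≈ 0.223130, f(10/3) ≈ 0.188876, f(11/3) ≈ 0.159880.
Sum = Δt · [f(1) + f(4/3) + f(5/3) + ...].
Sum ≈ 1.023104.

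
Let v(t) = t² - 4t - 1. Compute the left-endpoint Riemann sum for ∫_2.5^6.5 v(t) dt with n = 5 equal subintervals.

2.76

Δt = (6.5 − 2.5)/5 = 0.8.
Left endpoints: 2.5, 3.3, 4.1, 4.9, 5.7.
v(2.5) = -4.75, v(3.3) = -3.31, v(4.1) = -0.59, v(4.9) = 3.41, v(5.7) = 8.69.
Sum = Δt · [v(2.5) + v(3.3) + v(4.1) + v(4.9) + v(5.7)].
Sum = 2.76.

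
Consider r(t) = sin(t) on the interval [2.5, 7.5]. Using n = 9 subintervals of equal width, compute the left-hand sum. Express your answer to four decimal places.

Δt = (7.5 − 2.5)/9 = 5/9.
Left endpoints: 2.5, 55/18, 65/18, 25/6, 85/18, 95/18, 35/6, 115/18, 125/18.
r(2.5) ≈ 0.5985, r(55/18) ≈ 0.0859, r(65/18) ≈ -0.4525, r(25/6) ≈ -0.8548, r(85/18) ≈ -1.0000, r(95/18) ≈ -0.8444, r(35/6) ≈ -0.4348, r(115/18) ≈ 0.1055, r(125/18) ≈ 0.6141.
Sum = Δt · [r(2.5) + r(55/18) + r(65/18) + ...].
Sum ≈ -1.2124.

-1.2124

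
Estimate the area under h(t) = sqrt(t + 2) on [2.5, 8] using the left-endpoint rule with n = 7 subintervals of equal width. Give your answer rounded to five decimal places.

Δt = (8 − 2.5)/7 = 11/14.
Left endpoints: 2.5, 23/7, 57/14, 34/7, 79/14, 45/7, 101/14.
h(2.5) ≈ 2.12132, h(23/7) ≈ 2.29907, h(57/14) ≈ 2.46403, h(34/7) ≈ 2.61861, h(79/14) ≈ 2.76457, h(45/7) ≈ 2.90320, h(101/14) ≈ 3.03550.
Sum = Δt · [h(2.5) + h(23/7) + h(57/14) + ...].
Sum ≈ 14.30495.

14.30495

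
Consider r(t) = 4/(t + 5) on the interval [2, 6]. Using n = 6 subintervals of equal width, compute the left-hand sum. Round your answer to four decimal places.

Δt = (6 − 2)/6 = 2/3.
Left endpoints: 2, 8/3, 10/3, 4, 14/3, 16/3.
r(2) = 4/7, r(8/3) = 12/23, r(10/3) = 0.48, r(4) = 4/9, r(14/3) = 12/29, r(16/3) = 12/31.
Sum = Δt · [r(2) + r(8/3) + r(10/3) + ...].
Sum ≈ 1.8790.

1.8790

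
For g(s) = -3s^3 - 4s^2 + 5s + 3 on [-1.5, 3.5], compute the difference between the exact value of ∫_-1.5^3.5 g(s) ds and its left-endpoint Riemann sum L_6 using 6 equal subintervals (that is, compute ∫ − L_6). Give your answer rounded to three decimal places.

Exact integral: ∫_-1.5^3.5 g(s) ds ≈ -130.41667.
L_6 ≈ -73.87731.
Error ≈ -130.41667 − (-73.87731) ≈ -56.539.

-56.539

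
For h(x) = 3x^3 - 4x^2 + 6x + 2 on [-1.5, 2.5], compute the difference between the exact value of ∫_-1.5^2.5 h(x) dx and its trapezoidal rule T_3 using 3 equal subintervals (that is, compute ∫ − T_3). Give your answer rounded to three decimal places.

-0.593

Exact integral: ∫_-1.5^2.5 h(x) dx ≈ 20.16667.
T_3 ≈ 20.75926.
Error ≈ 20.16667 − 20.75926 ≈ -0.593.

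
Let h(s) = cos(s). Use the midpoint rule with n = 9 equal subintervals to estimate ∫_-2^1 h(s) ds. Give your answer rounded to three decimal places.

1.759

Δs = (1 − (-2))/9 = 1/3.
Midpoints: -11/6, -1.5, -7/6, -5/6, -0.5, -1/6, 1/6, 0.5, 5/6.
h(-11/6) ≈ -0.260, h(-1.5) ≈ 0.071, h(-7/6) ≈ 0.393, h(-5/6) ≈ 0.672, h(-0.5) ≈ 0.878, h(-1/6) ≈ 0.986, h(1/6) ≈ 0.986, h(0.5) ≈ 0.878, h(5/6) ≈ 0.672.
Sum = Δs · [h(-11/6) + h(-1.5) + h(-7/6) + ...].
Sum ≈ 1.759.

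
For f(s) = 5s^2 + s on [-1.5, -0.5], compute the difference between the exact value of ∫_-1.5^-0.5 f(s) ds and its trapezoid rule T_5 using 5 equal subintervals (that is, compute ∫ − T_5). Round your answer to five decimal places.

Exact integral: ∫_-1.5^-0.5 f(s) ds ≈ 4.4166667.
T_5 = 4.45.
Error ≈ 4.4166667 − 4.45 ≈ -0.03333.

-0.03333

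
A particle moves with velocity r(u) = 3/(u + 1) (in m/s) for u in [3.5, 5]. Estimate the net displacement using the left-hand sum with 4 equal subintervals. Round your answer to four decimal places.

0.8951

Δu = (5 − 3.5)/4 = 0.375.
Left endpoints: 3.5, 3.875, 4.25, 4.625.
r(3.5) = 2/3, r(3.875) = 8/13, r(4.25) = 4/7, r(4.625) = 8/15.
Sum = Δu · [r(3.5) + r(3.875) + r(4.25) + r(4.625)].
Sum ≈ 0.8951.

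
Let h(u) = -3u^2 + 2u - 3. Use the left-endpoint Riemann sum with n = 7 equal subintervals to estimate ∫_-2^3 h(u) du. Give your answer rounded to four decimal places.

-44.4898

Δu = (3 − (-2))/7 = 5/7.
Left endpoints: -2, -9/7, -4/7, 1/7, 6/7, 11/7, 16/7.
h(-2) = -19, h(-9/7) = -516/49, h(-4/7) = -251/49, h(1/7) = -136/49, h(6/7) = -171/49, h(11/7) = -356/49, h(16/7) = -691/49.
Sum = Δu · [h(-2) + h(-9/7) + h(-4/7) + ...].
Sum ≈ -44.4898.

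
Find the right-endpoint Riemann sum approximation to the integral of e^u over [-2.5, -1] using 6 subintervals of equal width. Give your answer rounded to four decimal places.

0.3230

Δu = (-1 − (-2.5))/6 = 0.25.
Right endpoints: -2.25, -2, -1.75, -1.5, -1.25, -1.
f(-2.25) ≈ 0.1054, f(-2) ≈ 0.1353, f(-1.75) ≈ 0.1738, f(-1.5) ≈ 0.2231, f(-1.25) ≈ 0.2865, f(-1) ≈ 0.3679.
Sum = Δu · [f(-2.25) + f(-2) + f(-1.75) + ...].
Sum ≈ 0.3230.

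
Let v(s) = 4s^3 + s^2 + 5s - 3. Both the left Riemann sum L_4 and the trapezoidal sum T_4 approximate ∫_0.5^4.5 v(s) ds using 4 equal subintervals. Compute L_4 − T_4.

L_4 = 297.
T_4 = 499.
L_4 − T_4 = -202.

-202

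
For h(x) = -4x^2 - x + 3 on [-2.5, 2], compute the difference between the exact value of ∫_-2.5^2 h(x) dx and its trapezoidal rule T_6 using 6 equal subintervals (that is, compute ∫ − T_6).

Exact integral: ∫_-2.5^2 h(x) dx = -16.875.
T_6 = -18.5625.
Error = -16.875 − (-18.5625) = 1.6875.

1.6875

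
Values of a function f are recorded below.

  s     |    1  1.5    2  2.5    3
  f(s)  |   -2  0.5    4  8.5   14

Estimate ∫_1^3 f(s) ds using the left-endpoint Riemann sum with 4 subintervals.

5.5

Δs = 0.5.
Sum = 0.5·[(-2) + 0.5 + 4 + 8.5] = 5.5.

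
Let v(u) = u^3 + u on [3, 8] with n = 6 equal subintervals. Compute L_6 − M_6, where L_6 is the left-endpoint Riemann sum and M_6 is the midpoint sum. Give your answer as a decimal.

-189.84375

L_6 ≈ 836.631944.
M_6 ≈ 1026.475694.
L_6 − M_6 = -189.84375.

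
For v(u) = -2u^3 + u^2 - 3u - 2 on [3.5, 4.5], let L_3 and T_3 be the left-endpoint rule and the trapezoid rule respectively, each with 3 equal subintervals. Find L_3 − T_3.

15.25

L_3 ≈ -113.09259.
T_3 ≈ -128.34259.
L_3 − T_3 = 15.25.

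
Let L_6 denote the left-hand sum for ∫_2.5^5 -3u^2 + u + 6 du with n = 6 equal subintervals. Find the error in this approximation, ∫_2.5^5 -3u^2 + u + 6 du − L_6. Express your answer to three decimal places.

Exact integral: ∫_2.5^5 f(u) du = -85.
L_6 ≈ -74.01910.
Error ≈ -85 − (-74.01910) ≈ -10.981.

-10.981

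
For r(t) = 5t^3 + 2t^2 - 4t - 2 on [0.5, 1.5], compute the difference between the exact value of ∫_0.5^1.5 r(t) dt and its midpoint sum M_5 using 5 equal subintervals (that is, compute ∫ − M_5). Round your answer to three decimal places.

0.057

Exact integral: ∫_0.5^1.5 r(t) dt ≈ 2.41667.
M_5 = 2.36.
Error ≈ 2.41667 − 2.36 ≈ 0.057.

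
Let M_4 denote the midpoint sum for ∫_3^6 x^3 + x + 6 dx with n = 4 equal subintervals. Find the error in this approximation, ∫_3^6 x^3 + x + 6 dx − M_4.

1.8984375

Exact integral: ∫_3^6 f(x) dx = 335.25.
M_4 = 333.3515625.
Error = 335.25 − 333.3515625 = 1.8984375.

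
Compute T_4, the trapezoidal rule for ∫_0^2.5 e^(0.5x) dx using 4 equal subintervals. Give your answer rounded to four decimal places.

5.0212

Δx = (2.5 − 0)/4 = 0.625.
f(0) ≈ 1.0000, f(0.625) ≈ 1.3668, f(1.25) ≈ 1.8682, f(1.875) ≈ 2.5536, f(2.5) ≈ 3.4903.
T_4 = (Δx/2)·[f(x_0) + 2f(x_1) + 2f(x_2) + 2f(x_3) + f(x_4)].
Sum ≈ 5.0212.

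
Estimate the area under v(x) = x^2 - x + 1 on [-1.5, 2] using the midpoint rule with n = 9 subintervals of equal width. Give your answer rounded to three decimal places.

6.373

Δx = (2 − (-1.5))/9 = 7/18.
Midpoints: -47/36, -11/12, -19/36, -5/36, 0.25, 23/36, 37/36, 17/12, 65/36.
v(-47/36) = 5197/1296, v(-11/12) = 397/144, v(-19/36) = 2341/1296, v(-5/36) = 1501/1296, v(0.25) = 0.8125, v(23/36) = 997/1296, v(37/36) = 1333/1296, v(17/12) = 229/144, v(65/36) = 3181/1296.
Sum = Δx · [v(-47/36) + v(-11/12) + v(-19/36) + ...].
Sum ≈ 6.373.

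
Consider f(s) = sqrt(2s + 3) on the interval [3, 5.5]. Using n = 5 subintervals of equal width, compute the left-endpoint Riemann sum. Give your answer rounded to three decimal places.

8.274

Δs = (5.5 − 3)/5 = 0.5.
Left endpoints: 3, 3.5, 4, 4.5, 5.
f(3) ≈ 3.000, f(3.5) ≈ 3.162, f(4) ≈ 3.317, f(4.5) ≈ 3.464, f(5) ≈ 3.606.
Sum = Δs · [f(3) + f(3.5) + f(4) + f(4.5) + f(5)].
Sum ≈ 8.274.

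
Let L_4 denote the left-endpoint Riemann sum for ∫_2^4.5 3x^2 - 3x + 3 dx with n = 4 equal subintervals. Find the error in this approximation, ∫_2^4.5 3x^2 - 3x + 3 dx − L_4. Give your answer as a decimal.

Exact integral: ∫_2^4.5 f(x) dx = 66.25.
L_4 = 53.84765625.
Error = 66.25 − 53.84765625 = 12.40234375.

12.40234375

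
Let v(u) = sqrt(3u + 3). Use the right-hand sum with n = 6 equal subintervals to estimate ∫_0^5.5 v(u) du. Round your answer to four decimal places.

19.1746

Δu = (5.5 − 0)/6 = 11/12.
Right endpoints: 11/12, 11/6, 2.75, 11/3, 55/12, 5.5.
v(11/12) ≈ 2.3979, v(11/6) ≈ 2.9155, v(2.75) ≈ 3.3541, v(11/3) ≈ 3.7417, v(55/12) ≈ 4.0927, v(5.5) ≈ 4.4159.
Sum = Δu · [v(11/12) + v(11/6) + v(2.75) + ...].
Sum ≈ 19.1746.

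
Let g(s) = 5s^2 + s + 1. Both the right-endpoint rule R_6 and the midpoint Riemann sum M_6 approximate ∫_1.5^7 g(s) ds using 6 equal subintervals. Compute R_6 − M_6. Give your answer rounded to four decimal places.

115.4332

R_6 ≈ 708.424190.
M_6 ≈ 592.991030.
R_6 − M_6 ≈ 115.4332.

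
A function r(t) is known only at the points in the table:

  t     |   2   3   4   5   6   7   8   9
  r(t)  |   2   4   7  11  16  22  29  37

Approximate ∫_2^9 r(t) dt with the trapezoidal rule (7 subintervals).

Δt = 1.
T_7 = (1/2)·[2 + 2·4 + 2·7 + 2·11 + 2·16 + 2·22 + 2·29 + 37] = 108.5.

108.5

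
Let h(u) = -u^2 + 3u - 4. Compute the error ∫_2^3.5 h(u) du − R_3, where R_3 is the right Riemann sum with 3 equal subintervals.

1

Exact integral: ∫_2^3.5 h(u) du = -5.25.
R_3 = -6.25.
Error = -5.25 − (-6.25) = 1.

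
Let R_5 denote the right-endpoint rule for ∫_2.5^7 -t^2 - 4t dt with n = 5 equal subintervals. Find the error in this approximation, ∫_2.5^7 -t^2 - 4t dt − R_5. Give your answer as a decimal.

27.945

Exact integral: ∫_2.5^7 f(t) dt = -194.625.
R_5 = -222.57.
Error = -194.625 − (-222.57) = 27.945.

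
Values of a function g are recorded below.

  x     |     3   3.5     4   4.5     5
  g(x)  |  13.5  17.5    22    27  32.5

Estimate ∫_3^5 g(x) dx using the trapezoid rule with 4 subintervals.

Δx = 0.5.
T_4 = (0.5/2)·[13.5 + 2·17.5 + 2·22 + 2·27 + 32.5] = 44.75.

44.75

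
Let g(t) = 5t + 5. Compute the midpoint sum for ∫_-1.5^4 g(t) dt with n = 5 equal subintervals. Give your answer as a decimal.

61.875

Δt = (4 − (-1.5))/5 = 1.1.
Midpoints: -0.95, 0.15, 1.25, 2.35, 3.45.
g(-0.95) = 0.25, g(0.15) = 5.75, g(1.25) = 11.25, g(2.35) = 16.75, g(3.45) = 22.25.
Sum = Δt · [g(-0.95) + g(0.15) + g(1.25) + g(2.35) + g(3.45)].
Sum = 61.875.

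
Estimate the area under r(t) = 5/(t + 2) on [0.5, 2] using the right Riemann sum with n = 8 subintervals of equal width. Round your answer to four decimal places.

2.2811

Δt = (2 − 0.5)/8 = 0.1875.
Right endpoints: 0.6875, 0.875, 1.0625, 1.25, 1.4375, 1.625, 1.8125, 2.
r(0.6875) = 80/43, r(0.875) = 40/23, r(1.0625) = 80/49, r(1.25) = 20/13, r(1.4375) = 16/11, r(1.625) = 40/29, r(1.8125) = 80/61, r(2) = 1.25.
Sum = Δt · [r(0.6875) + r(0.875) + r(1.0625) + ...].
Sum ≈ 2.2811.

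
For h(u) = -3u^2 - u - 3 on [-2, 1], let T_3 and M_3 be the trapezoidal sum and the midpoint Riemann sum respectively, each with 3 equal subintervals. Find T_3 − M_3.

T_3 = -18.
M_3 = -15.75.
T_3 − M_3 = -2.25.

-2.25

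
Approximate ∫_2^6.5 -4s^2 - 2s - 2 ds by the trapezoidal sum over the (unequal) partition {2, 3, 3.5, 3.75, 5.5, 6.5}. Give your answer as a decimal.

-407.75

Subinterval widths: 1, 0.5, 0.25, 1.75, 1.
f(2) = -22, f(3) = -44, f(3.5) = -58, f(3.75) = -65.75, f(5.5) = -134, f(6.5) = -184.
On each subinterval the trapezoid contributes (Δs_i/2)·[f(s_{i-1}) + f(s_i)].
Sum = -407.75.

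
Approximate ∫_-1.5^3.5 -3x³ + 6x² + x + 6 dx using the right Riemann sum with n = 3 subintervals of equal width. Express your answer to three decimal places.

-49.653

Δx = (3.5 − (-1.5))/3 = 5/3.
Right endpoints: 1/6, 11/6, 3.5.
f(1/6) = 455/72, f(11/6) = 685/72, f(3.5) = -45.625.
Sum = Δx · [f(1/6) + f(11/6) + f(3.5)].
Sum ≈ -49.653.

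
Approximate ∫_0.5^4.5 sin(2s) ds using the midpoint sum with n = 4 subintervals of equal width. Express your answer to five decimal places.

0.86244

Δs = (4.5 − 0.5)/4 = 1.
Midpoints: 1, 2, 3, 4.
f(1) ≈ 0.90930, f(2) ≈ -0.75680, f(3) ≈ -0.27942, f(4) ≈ 0.98936.
Sum = Δs · [f(1) + f(2) + f(3) + f(4)].
Sum ≈ 0.86244.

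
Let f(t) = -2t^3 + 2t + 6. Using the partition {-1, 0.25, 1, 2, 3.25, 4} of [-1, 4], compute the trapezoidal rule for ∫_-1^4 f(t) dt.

Subinterval widths: 1.25, 0.75, 1, 1.25, 0.75.
f(-1) = 6, f(0.25) = 6.46875, f(1) = 6, f(2) = -6, f(3.25) = -56.15625, f(4) = -114.
On each subinterval the trapezoid contributes (Δt_i/2)·[f(t_{i-1}) + f(t_i)].
Sum = -90.1875.

-90.1875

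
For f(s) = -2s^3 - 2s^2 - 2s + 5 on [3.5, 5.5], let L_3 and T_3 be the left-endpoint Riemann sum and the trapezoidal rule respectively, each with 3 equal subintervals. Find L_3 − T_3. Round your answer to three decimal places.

95.667

L_3 ≈ -381.46296.
T_3 ≈ -477.12963.
L_3 − T_3 ≈ 95.667.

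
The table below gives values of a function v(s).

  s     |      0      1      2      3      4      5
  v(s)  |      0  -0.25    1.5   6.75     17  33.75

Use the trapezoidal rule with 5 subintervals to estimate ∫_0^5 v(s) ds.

Δs = 1.
T_5 = (1/2)·[0 + 2·(-0.25) + 2·1.5 + 2·6.75 + 2·17 + 33.75] = 41.875.

41.875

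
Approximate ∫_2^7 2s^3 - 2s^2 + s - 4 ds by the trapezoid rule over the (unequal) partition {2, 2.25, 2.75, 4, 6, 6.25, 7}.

Subinterval widths: 0.25, 0.5, 1.25, 2, 0.25, 0.75.
f(2) = 6, f(2.25) = 10.90625, f(2.75) = 25.21875, f(4) = 96, f(6) = 362, f(6.25) = 412.40625, f(7) = 591.
On each subinterval the trapezoid contributes (Δs_i/2)·[f(s_{i-1}) + f(s_i)].
Sum = 1017.984375.

1017.984375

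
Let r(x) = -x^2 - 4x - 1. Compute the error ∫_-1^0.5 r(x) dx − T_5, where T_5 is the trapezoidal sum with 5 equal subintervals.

0.0225

Exact integral: ∫_-1^0.5 r(x) dx = -0.375.
T_5 = -0.3975.
Error = -0.375 − (-0.3975) = 0.0225.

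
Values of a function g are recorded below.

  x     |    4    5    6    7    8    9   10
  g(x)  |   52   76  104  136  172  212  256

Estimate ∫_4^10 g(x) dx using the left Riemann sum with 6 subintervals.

752

Δx = 1.
Sum = 1·[52 + 76 + 104 + 136 + 172 + 212] = 752.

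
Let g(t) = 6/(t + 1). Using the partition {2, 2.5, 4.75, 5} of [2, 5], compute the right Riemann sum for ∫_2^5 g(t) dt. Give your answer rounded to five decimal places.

Subinterval widths: 0.5, 2.25, 0.25.
Right endpoints: 2.5, 4.75, 5.
g(2.5) = 12/7, g(4.75) = 24/23, g(5) = 1.
Sum = Σ Δt_i · g(t_i).
Sum ≈ 3.45497.

3.45497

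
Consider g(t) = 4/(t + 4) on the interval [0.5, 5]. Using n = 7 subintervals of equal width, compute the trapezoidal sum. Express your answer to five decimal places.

2.77768

Δt = (5 − 0.5)/7 = 9/14.
g(0.5) = 8/9, g(8/7) = 7/9, g(25/14) = 56/81, g(17/7) = 28/45, g(43/14) = 56/99, g(26/7) = 14/27, g(61/14) = 56/117, g(5) = 4/9.
T_7 = (Δt/2)·[g(t_0) + 2g(t_1) + ... + 2g(t_{6}) + g(t_7)].
Sum ≈ 2.77768.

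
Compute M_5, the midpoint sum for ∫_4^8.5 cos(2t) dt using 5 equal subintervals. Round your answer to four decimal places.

-1.1207

Δt = (8.5 − 4)/5 = 0.9.
Midpoints: 4.45, 5.35, 6.25, 7.15, 8.05.
f(4.45) ≈ -0.8654, f(5.35) ≈ -0.2913, f(6.25) ≈ 0.9978, f(7.15) ≈ -0.1621, f(8.05) ≈ -0.9241.
Sum = Δt · [f(4.45) + f(5.35) + f(6.25) + f(7.15) + f(8.05)].
Sum ≈ -1.1207.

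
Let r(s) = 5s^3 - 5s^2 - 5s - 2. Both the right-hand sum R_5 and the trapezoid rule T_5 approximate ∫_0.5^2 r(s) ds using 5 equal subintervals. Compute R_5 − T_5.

R_5 = -3.3.
T_5 = -5.26875.
R_5 − T_5 = 1.96875.

1.96875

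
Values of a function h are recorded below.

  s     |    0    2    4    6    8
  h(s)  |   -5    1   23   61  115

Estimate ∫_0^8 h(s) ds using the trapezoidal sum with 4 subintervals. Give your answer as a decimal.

280

Δs = 2.
T_4 = (2/2)·[(-5) + 2·1 + 2·23 + 2·61 + 115] = 280.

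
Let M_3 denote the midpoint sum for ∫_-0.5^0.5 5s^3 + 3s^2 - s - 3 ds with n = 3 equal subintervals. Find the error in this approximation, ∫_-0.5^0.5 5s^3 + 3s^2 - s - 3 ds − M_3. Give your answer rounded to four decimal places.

0.0278

Exact integral: ∫_-0.5^0.5 f(s) ds = -2.75.
M_3 ≈ -2.777778.
Error ≈ -2.75 − (-2.777778) ≈ 0.0278.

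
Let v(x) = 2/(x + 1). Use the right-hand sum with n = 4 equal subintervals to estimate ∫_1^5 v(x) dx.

1.9

Δx = (5 − 1)/4 = 1.
Right endpoints: 2, 3, 4, 5.
v(2) = 2/3, v(3) = 0.5, v(4) = 0.4, v(5) = 1/3.
Sum = Δx · [v(2) + v(3) + v(4) + v(5)].
Sum = 1.9.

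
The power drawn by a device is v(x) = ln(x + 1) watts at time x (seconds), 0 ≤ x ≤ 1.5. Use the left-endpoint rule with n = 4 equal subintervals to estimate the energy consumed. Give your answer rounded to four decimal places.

0.6119

Δx = (1.5 − 0)/4 = 0.375.
Left endpoints: 0, 0.375, 0.75, 1.125.
v(0) ≈ 0.0000, v(0.375) ≈ 0.3185, v(0.75) ≈ 0.5596, v(1.125) ≈ 0.7538.
Sum = Δx · [v(0) + v(0.375) + v(0.75) + v(1.125)].
Sum ≈ 0.6119.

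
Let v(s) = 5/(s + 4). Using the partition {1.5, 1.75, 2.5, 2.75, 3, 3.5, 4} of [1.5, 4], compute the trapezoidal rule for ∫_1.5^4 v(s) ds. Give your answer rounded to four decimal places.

Subinterval widths: 0.25, 0.75, 0.25, 0.25, 0.5, 0.5.
v(1.5) = 10/11, v(1.75) = 20/23, v(2.5) = 10/13, v(2.75) = 20/27, v(3) = 5/7, v(3.5) = 2/3, v(4) = 0.625.
On each subinterval the trapezoid contributes (Δs_i/2)·[v(s_{i-1}) + v(s_i)].
Sum ≈ 1.8757.

1.8757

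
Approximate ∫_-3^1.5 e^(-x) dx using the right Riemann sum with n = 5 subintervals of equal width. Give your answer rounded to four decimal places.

12.2473

Δx = (1.5 − (-3))/5 = 0.9.
Right endpoints: -2.1, -1.2, -0.3, 0.6, 1.5.
f(-2.1) ≈ 8.1662, f(-1.2) ≈ 3.3201, f(-0.3) ≈ 1.3499, f(0.6) ≈ 0.5488, f(1.5) ≈ 0.2231.
Sum = Δx · [f(-2.1) + f(-1.2) + f(-0.3) + f(0.6) + f(1.5)].
Sum ≈ 12.2473.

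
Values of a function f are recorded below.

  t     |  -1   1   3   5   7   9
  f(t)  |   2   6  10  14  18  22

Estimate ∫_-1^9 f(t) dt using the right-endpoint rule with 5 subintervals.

140

Δt = 2.
Sum = 2·[6 + 10 + 14 + 18 + 22] = 140.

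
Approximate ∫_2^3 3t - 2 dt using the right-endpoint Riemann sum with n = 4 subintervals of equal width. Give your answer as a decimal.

5.875

Δt = (3 − 2)/4 = 0.25.
Right endpoints: 2.25, 2.5, 2.75, 3.
f(2.25) = 4.75, f(2.5) = 5.5, f(2.75) = 6.25, f(3) = 7.
Sum = Δt · [f(2.25) + f(2.5) + f(2.75) + f(3)].
Sum = 5.875.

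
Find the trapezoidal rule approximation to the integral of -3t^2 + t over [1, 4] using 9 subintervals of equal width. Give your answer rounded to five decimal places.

Δt = (4 − 1)/9 = 1/3.
f(1) = -2, f(4/3) = -4, f(5/3) = -20/3, f(2) = -10, f(7/3) = -14, f(8/3) = -56/3, f(3) = -24, f(10/3) = -30, f(11/3) = -110/3, f(4) = -44.
T_9 = (Δt/2)·[f(t_0) + 2f(t_1) + ... + 2f(t_{8}) + f(t_9)].
Sum ≈ -55.66667.

-55.66667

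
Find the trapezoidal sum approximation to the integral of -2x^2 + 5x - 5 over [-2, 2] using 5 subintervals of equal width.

Δx = (2 − (-2))/5 = 0.8.
f(-2) = -23, f(-1.2) = -13.88, f(-0.4) = -7.32, f(0.4) = -3.32, f(1.2) = -1.88, f(2) = -3.
T_5 = (Δx/2)·[f(x_0) + 2f(x_1) + ... + 2f(x_{4}) + f(x_5)].
Sum = -31.52.

-31.52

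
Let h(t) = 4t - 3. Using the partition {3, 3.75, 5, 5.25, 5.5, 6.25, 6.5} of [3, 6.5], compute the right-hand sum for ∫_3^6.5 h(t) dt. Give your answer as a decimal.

61.75

Subinterval widths: 0.75, 1.25, 0.25, 0.25, 0.75, 0.25.
Right endpoints: 3.75, 5, 5.25, 5.5, 6.25, 6.5.
h(3.75) = 12, h(5) = 17, h(5.25) = 18, h(5.5) = 19, h(6.25) = 22, h(6.5) = 23.
Sum = Σ Δt_i · h(t_i).
Sum = 61.75.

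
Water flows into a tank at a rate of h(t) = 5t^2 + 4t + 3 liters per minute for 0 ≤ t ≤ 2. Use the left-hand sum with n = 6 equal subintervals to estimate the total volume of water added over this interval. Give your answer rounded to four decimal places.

Δt = (2 − 0)/6 = 1/3.
Left endpoints: 0, 1/3, 2/3, 1, 4/3, 5/3.
h(0) = 3, h(1/3) = 44/9, h(2/3) = 71/9, h(1) = 12, h(4/3) = 155/9, h(5/3) = 212/9.
Sum = Δt · [h(0) + h(1/3) + h(2/3) + ...].
Sum ≈ 22.8519.

22.8519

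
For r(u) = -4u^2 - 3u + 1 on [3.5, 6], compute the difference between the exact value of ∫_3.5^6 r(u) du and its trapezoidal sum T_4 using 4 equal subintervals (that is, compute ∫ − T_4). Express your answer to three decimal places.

0.651

Exact integral: ∫_3.5^6 r(u) du ≈ -263.95833.
T_4 = -264.609375.
Error ≈ -263.95833 − (-264.609375) ≈ 0.651.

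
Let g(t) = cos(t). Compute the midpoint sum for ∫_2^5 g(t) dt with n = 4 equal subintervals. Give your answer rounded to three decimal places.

-1.913

Δt = (5 − 2)/4 = 0.75.
Midpoints: 2.375, 3.125, 3.875, 4.625.
g(2.375) ≈ -0.720, g(3.125) ≈ -1.000, g(3.875) ≈ -0.743, g(4.625) ≈ -0.087.
Sum = Δt · [g(2.375) + g(3.125) + g(3.875) + g(4.625)].
Sum ≈ -1.913.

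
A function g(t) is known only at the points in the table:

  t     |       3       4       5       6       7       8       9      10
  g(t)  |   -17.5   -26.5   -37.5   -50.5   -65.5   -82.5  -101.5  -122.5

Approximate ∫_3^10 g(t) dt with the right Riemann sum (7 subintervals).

-486.5

Δt = 1.
Sum = 1·[(-26.5) + (-37.5) + (-50.5) + (-65.5) + (-82.5) + (-101.5) + (-122.5)] = -486.5.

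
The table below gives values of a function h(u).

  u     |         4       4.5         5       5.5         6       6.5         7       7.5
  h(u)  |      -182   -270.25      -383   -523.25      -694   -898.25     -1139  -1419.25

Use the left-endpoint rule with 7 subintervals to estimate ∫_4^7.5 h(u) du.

-2044.875

Δu = 0.5.
Sum = 0.5·[(-182) + (-270.25) + (-383) + (-523.25) + (-694) + (-898.25) + (-1139)] = -2044.875.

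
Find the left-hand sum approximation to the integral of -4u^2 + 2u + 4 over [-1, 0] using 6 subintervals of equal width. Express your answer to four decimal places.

Δu = (0 − (-1))/6 = 1/6.
Left endpoints: -1, -5/6, -2/3, -0.5, -1/3, -1/6.
f(-1) = -2, f(-5/6) = -4/9, f(-2/3) = 8/9, f(-0.5) = 2, f(-1/3) = 26/9, f(-1/6) = 32/9.
Sum = Δu · [f(-1) + f(-5/6) + f(-2/3) + ...].
Sum ≈ 1.1481.

1.1481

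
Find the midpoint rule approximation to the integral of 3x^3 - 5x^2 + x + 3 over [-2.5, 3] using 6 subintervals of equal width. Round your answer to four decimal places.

Δx = (3 − (-2.5))/6 = 11/12.
Midpoints: -49/24, -1.125, -5/24, 17/24, 1.625, 61/24.
f(-49/24) = -209273/4608, f(-1.125) = -4467/512, f(-5/24) = 3913/1536, f(17/24) = 10441/4608, f(1.625) = 2199/512, f(61/24) = 34559/1536.
Sum = Δx · [f(-49/24) + f(-1.125) + f(-5/24) + ...].
Sum ≈ -20.6544.

-20.6544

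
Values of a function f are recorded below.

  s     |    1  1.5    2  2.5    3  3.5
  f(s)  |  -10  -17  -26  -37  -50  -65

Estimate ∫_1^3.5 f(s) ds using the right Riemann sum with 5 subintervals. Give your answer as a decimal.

-97.5

Δs = 0.5.
Sum = 0.5·[(-17) + (-26) + (-37) + (-50) + (-65)] = -97.5.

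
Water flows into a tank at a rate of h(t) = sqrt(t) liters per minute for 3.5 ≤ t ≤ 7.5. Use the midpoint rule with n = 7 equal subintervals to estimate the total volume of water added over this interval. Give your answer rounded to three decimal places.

9.329

Δt = (7.5 − 3.5)/7 = 4/7.
Midpoints: 53/14, 61/14, 69/14, 5.5, 85/14, 93/14, 101/14.
h(53/14) ≈ 1.946, h(61/14) ≈ 2.087, h(69/14) ≈ 2.220, h(5.5) ≈ 2.345, h(85/14) ≈ 2.464, h(93/14) ≈ 2.577, h(101/14) ≈ 2.686.
Sum = Δt · [h(53/14) + h(61/14) + h(69/14) + ...].
Sum ≈ 9.329.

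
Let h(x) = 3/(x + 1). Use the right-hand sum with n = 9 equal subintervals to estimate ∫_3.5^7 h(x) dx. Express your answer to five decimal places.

1.67065

Δx = (7 − 3.5)/9 = 7/18.
Right endpoints: 35/9, 77/18, 14/3, 91/18, 49/9, 35/6, 56/9, 119/18, 7.
h(35/9) = 27/44, h(77/18) = 54/95, h(14/3) = 9/17, h(91/18) = 54/109, h(49/9) = 27/58, h(35/6) = 18/41, h(56/9) = 27/65, h(119/18) = 54/137, h(7) = 0.375.
Sum = Δx · [h(35/9) + h(77/18) + h(14/3) + ...].
Sum ≈ 1.67065.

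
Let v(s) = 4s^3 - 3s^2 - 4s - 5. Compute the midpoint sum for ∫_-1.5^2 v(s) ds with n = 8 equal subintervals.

Δs = (2 − (-1.5))/8 = 0.4375.
Midpoints: -1.28125, -0.84375, -0.40625, 0.03125, 0.46875, 0.90625, 1.34375, 1.78125.
v(-1.28125) = -108241/8192, v(-0.84375) = -50491/8192, v(-0.40625) = -33901/8192, v(0.03125) = -42007/8192, v(0.46875) = -58345/8192, v(0.90625) = -66451/8192, v(1.34375) = -49861/8192, v(1.78125) = 7889/8192.
Sum = Δs · [v(-1.28125) + v(-0.84375) + v(-0.40625) + ...].
Sum = -21.4375.

-21.4375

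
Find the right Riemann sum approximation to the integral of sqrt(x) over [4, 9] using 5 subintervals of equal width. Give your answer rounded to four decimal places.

13.1597

Δx = (9 − 4)/5 = 1.
Right endpoints: 5, 6, 7, 8, 9.
f(5) ≈ 2.2361, f(6) ≈ 2.4495, f(7) ≈ 2.6458, f(8) ≈ 2.8284, f(9) ≈ 3.0000.
Sum = Δx · [f(5) + f(6) + f(7) + f(8) + f(9)].
Sum ≈ 13.1597.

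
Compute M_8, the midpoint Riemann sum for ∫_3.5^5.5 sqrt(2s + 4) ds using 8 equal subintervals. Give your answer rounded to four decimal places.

7.2041

Δs = (5.5 − 3.5)/8 = 0.25.
Midpoints: 3.625, 3.875, 4.125, 4.375, 4.625, 4.875, 5.125, 5.375.
f(3.625) ≈ 3.3541, f(3.875) ≈ 3.4278, f(4.125) ≈ 3.5000, f(4.375) ≈ 3.5707, f(4.625) ≈ 3.6401, f(4.875) ≈ 3.7081, f(5.125) ≈ 3.7749, f(5.375) ≈ 3.8406.
Sum = Δs · [f(3.625) + f(3.875) + f(4.125) + ...].
Sum ≈ 7.2041.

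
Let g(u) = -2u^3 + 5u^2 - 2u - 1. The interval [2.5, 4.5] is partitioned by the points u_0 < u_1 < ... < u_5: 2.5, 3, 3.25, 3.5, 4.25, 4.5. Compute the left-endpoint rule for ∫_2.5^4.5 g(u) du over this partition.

Subinterval widths: 0.5, 0.25, 0.25, 0.75, 0.25.
Left endpoints: 2.5, 3, 3.25, 3.5, 4.25.
g(2.5) = -6, g(3) = -16, g(3.25) = -23.34375, g(3.5) = -32.5, g(4.25) = -72.71875.
Sum = Σ Δu_i · g(u_i).
Sum = -55.390625.

-55.390625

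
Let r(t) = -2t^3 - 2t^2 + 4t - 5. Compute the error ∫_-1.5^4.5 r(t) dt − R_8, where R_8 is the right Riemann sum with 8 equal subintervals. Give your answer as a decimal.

Exact integral: ∫_-1.5^4.5 r(t) dt = -259.5.
R_8 = -341.0625.
Error = -259.5 − (-341.0625) = 81.5625.

81.5625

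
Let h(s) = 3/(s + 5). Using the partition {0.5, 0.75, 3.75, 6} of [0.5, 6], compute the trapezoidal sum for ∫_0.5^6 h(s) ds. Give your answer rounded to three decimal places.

2.123

Subinterval widths: 0.25, 3, 2.25.
h(0.5) = 6/11, h(0.75) = 12/23, h(3.75) = 12/35, h(6) = 3/11.
On each subinterval the trapezoid contributes (Δs_i/2)·[h(s_{i-1}) + h(s_i)].
Sum ≈ 2.123.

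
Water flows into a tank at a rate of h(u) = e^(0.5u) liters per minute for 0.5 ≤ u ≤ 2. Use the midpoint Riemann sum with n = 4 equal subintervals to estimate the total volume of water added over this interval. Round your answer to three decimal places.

Δu = (2 − 0.5)/4 = 0.375.
Midpoints: 0.6875, 1.0625, 1.4375, 1.8125.
h(0.6875) ≈ 1.410, h(1.0625) ≈ 1.701, h(1.4375) ≈ 2.052, h(1.8125) ≈ 2.475.
Sum = Δu · [h(0.6875) + h(1.0625) + h(1.4375) + h(1.8125)].
Sum ≈ 2.864.

2.864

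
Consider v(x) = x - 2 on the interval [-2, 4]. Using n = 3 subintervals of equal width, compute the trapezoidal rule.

Δx = (4 − (-2))/3 = 2.
v(-2) = -4, v(0) = -2, v(2) = 0, v(4) = 2.
T_3 = (Δx/2)·[v(x_0) + 2v(x_1) + 2v(x_2) + v(x_3)].
Sum = -6.

-6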